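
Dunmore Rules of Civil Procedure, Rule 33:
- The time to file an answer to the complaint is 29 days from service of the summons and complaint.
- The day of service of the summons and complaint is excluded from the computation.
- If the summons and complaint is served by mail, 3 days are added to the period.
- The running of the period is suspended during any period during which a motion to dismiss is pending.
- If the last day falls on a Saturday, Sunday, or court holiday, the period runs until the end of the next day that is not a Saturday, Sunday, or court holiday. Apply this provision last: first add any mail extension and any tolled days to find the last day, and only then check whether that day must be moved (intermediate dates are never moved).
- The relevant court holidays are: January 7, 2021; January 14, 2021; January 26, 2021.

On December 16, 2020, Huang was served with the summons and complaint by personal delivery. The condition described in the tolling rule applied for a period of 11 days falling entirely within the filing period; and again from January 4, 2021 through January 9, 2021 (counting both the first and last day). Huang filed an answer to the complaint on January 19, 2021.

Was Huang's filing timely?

Yes

29 days after December 16, 2020 is January 14, 2021.
Service was not by mail, so no mail extension applies.
Tolling adds 11 days: January 14, 2021 + 11 days = January 25, 2021.
From January 4, 2021 through January 9, 2021 inclusive is 6 days; tolling adds 6 days: January 25, 2021 + 6 days = January 31, 2021.
January 31, 2021 is Sunday. The next qualifying day is February 1, 2021.
The deadline is February 1, 2021; the filing on January 19, 2021 is on or before that date.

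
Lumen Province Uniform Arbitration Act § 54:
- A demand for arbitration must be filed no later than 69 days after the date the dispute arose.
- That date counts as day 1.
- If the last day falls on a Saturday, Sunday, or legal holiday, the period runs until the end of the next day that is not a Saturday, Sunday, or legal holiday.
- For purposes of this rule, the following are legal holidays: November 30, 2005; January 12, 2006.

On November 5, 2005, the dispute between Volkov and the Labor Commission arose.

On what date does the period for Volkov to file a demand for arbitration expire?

Counting November 5, 2005 as day 1, day 69 is January 12, 2006.
January 12, 2006 is a listed holiday. The next qualifying day is January 13, 2006.

January 13, 2006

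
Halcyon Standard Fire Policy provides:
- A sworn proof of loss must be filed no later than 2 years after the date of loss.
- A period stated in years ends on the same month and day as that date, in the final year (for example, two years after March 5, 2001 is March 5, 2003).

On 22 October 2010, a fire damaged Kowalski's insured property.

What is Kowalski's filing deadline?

October 22, 2012

2 years after 22 October 2010 is October 22, 2012.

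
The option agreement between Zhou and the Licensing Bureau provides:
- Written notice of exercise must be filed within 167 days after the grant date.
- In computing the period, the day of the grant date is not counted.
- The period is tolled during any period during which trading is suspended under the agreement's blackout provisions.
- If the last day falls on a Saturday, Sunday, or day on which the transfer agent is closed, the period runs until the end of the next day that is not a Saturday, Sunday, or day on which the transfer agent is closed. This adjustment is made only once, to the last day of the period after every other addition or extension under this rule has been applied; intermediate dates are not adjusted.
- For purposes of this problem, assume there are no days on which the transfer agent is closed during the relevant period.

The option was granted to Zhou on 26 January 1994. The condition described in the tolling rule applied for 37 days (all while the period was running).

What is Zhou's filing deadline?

167 days after 26 January 1994 is July 12, 1994.
Tolling adds 37 days: July 12, 1994 + 37 days = August 18, 1994.
August 18, 1994 is a Thursday and not a day on which the transfer agent is closed, so no extension applies.

August 18, 1994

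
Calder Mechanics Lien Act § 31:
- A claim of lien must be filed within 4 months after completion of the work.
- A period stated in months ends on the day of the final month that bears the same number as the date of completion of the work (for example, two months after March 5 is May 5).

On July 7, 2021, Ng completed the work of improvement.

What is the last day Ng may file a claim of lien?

4 months after July 7, 2021 is November 7, 2021.

November 7, 2021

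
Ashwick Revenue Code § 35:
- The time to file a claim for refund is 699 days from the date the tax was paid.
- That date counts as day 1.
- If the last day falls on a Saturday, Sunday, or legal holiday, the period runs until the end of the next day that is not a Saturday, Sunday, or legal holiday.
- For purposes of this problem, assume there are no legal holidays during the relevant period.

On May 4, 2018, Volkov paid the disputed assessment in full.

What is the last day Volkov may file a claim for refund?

April 1, 2020

Counting May 4, 2018 as day 1, day 699 is April 1, 2020.
April 1, 2020 is a Wednesday and not a legal holiday, so no extension applies.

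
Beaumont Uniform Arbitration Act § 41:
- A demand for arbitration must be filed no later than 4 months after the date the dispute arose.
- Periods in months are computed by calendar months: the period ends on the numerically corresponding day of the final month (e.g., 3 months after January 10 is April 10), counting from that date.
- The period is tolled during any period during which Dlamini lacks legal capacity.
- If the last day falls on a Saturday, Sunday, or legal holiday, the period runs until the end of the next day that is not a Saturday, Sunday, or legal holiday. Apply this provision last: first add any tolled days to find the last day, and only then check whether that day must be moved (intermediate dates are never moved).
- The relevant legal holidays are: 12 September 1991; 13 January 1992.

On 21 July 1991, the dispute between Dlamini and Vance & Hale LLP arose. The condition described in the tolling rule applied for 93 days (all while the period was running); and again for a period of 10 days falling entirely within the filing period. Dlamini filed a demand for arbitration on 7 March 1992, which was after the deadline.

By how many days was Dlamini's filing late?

4 months after 21 July 1991 is November 21, 1991.
Tolling adds 93 days: November 21, 1991 + 93 days = February 22, 1992.
Tolling adds 10 days: February 22, 1992 + 10 days = March 3, 1992.
March 3, 1992 is a Tuesday and not a legal holiday, so no extension applies.
The deadline is March 3, 1992; from March 3, 1992 to March 7, 1992 is 4 days.

4 days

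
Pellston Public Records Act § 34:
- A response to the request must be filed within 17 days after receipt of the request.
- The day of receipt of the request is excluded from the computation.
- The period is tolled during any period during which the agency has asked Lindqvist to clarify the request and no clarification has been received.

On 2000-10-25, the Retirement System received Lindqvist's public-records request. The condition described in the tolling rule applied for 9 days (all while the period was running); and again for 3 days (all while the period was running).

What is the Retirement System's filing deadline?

17 days after 2000-10-25 is November 11, 2000.
Tolling adds 9 days: November 11, 2000 + 9 days = November 20, 2000.
Tolling adds 3 days: November 20, 2000 + 3 days = November 23, 2000.

November 23, 2000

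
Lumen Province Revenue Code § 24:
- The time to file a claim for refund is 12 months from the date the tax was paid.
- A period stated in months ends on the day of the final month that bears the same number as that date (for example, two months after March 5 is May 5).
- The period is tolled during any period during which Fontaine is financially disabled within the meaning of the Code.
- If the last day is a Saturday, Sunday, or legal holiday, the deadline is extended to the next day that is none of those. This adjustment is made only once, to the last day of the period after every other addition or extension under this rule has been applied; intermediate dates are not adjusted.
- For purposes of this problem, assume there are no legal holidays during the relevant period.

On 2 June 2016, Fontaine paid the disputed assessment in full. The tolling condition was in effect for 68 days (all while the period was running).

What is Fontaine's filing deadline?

August 9, 2017

12 months after 2 June 2016 is June 2, 2017.
Tolling adds 68 days: June 2, 2017 + 68 days = August 9, 2017.
August 9, 2017 is a Wednesday and not a legal holiday, so no extension applies.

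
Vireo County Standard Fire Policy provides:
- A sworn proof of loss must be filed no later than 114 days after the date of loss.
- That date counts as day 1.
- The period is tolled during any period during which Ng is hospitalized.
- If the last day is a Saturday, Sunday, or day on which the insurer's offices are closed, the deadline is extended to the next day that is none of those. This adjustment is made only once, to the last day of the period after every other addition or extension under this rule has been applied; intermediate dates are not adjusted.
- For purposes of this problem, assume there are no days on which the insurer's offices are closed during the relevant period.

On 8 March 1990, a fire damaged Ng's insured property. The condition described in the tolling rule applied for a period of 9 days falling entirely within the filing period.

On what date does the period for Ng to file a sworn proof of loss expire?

Counting 8 March 1990 as day 1, day 114 is June 29, 1990.
Tolling adds 9 days: June 29, 1990 + 9 days = July 8, 1990.
July 8, 1990 is Sunday. The next qualifying day is July 9, 1990.

July 9, 1990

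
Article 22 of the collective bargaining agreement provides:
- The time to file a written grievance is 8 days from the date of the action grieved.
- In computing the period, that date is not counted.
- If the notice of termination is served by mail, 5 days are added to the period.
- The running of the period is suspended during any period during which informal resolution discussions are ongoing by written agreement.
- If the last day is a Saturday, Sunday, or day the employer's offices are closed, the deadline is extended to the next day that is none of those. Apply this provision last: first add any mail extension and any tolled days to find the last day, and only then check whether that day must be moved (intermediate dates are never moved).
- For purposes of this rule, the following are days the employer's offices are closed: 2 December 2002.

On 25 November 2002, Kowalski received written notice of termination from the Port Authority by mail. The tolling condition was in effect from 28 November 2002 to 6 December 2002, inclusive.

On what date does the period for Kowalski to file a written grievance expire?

December 17, 2002

8 days after 25 November 2002 is December 3, 2002.
Service was by mail, adding 5 days: December 3, 2002 + 5 days = December 8, 2002.
From November 28, 2002 through December 6, 2002 inclusive is 9 days; tolling adds 9 days: December 8, 2002 + 9 days = December 17, 2002.
December 17, 2002 is a Tuesday and not a day the employer's offices are closed, so no extension applies.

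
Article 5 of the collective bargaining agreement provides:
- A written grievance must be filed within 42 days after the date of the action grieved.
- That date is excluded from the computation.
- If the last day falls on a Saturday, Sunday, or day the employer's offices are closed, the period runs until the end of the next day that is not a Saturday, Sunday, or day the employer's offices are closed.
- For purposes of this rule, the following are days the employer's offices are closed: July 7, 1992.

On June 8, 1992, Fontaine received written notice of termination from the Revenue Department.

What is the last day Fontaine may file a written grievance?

42 days after June 8, 1992 is July 20, 1992.
July 20, 1992 is a Monday and not a day the employer's offices are closed, so no extension applies.

July 20, 1992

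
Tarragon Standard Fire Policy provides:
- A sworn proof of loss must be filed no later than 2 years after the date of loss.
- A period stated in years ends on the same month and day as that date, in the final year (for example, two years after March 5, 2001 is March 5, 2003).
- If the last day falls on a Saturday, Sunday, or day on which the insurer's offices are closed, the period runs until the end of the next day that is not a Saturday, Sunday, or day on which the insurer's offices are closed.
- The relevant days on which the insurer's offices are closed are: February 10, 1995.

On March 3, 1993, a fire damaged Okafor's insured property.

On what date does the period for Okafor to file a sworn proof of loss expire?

March 3, 1995

2 years after March 3, 1993 is March 3, 1995.
March 3, 1995 is a Friday and not a day on which the insurer's offices are closed, so no extension applies.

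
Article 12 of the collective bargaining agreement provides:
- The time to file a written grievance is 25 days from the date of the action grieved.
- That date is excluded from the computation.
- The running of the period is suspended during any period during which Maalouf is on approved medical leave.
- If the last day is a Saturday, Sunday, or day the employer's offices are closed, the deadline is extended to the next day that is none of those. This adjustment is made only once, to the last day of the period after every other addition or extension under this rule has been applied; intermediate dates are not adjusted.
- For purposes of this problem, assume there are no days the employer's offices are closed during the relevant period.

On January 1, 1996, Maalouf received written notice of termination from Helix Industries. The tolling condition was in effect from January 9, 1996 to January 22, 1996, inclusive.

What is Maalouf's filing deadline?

February 9, 1996

25 days after January 1, 1996 is January 26, 1996.
From January 9, 1996 through January 22, 1996 inclusive is 14 days; tolling adds 14 days: January 26, 1996 + 14 days = February 9, 1996.
February 9, 1996 is a Friday and not a day the employer's offices are closed, so no extension applies.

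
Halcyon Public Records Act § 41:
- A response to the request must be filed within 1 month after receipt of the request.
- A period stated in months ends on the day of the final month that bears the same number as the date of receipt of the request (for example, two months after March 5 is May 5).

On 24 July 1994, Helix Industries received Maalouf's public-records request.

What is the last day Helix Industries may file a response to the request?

1 month after 24 July 1994 is August 24, 1994.

August 24, 1994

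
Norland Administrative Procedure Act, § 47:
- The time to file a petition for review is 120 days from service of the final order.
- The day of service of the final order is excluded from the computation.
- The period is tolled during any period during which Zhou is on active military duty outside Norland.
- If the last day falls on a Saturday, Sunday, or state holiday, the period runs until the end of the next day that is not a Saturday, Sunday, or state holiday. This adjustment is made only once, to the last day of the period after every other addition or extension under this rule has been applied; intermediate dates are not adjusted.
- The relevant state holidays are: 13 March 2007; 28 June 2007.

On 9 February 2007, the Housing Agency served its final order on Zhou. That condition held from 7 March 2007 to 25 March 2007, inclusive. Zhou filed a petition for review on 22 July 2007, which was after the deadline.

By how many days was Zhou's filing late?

23 days

120 days after 9 February 2007 is June 9, 2007.
From March 7, 2007 through March 25, 2007 inclusive is 19 days; tolling adds 19 days: June 9, 2007 + 19 days = June 28, 2007.
June 28, 2007 is a listed holiday. The next qualifying day is June 29, 2007.
The deadline is June 29, 2007; from June 29, 2007 to July 22, 2007 is 23 days.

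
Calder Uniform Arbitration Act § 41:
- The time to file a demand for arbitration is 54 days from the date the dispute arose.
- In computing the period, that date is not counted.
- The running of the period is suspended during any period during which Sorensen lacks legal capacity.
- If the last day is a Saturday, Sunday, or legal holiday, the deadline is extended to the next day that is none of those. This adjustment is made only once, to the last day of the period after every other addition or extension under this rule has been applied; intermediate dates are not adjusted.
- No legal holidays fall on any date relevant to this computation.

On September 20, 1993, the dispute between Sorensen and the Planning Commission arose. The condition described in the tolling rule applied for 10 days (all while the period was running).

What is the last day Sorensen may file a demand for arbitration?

November 23, 1993

54 days after September 20, 1993 is November 13, 1993.
Tolling adds 10 days: November 13, 1993 + 10 days = November 23, 1993.
November 23, 1993 is a Tuesday and not a legal holiday, so no extension applies.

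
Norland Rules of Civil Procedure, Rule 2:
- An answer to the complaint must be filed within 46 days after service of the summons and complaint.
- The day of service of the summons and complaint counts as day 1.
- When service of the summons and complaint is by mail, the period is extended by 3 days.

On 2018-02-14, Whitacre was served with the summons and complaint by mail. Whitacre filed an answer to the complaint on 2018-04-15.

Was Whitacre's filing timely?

No

Counting 2018-02-14 as day 1, day 46 is March 31, 2018.
Service was by mail, adding 3 days: March 31, 2018 + 3 days = April 3, 2018.
The deadline is April 3, 2018; the filing on April 15, 2018 is after that date.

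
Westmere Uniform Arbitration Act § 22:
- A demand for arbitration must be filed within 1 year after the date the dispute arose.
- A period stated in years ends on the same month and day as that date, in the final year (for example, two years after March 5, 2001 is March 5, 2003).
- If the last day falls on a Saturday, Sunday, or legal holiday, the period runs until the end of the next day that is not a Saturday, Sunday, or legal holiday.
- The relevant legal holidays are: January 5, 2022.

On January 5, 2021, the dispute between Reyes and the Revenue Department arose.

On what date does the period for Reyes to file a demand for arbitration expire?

1 year after January 5, 2021 is January 5, 2022.
January 5, 2022 is a listed holiday. The next qualifying day is January 6, 2022.

January 6, 2022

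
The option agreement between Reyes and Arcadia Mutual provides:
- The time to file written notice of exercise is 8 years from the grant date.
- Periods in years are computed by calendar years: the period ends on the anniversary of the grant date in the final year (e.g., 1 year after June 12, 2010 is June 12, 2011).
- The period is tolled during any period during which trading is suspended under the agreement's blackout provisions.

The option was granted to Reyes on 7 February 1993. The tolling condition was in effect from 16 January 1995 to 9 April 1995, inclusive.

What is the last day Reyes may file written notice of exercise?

May 2, 2001

8 years after 7 February 1993 is February 7, 2001.
From January 16, 1995 through April 9, 1995 inclusive is 84 days; tolling adds 84 days: February 7, 2001 + 84 days = May 2, 2001.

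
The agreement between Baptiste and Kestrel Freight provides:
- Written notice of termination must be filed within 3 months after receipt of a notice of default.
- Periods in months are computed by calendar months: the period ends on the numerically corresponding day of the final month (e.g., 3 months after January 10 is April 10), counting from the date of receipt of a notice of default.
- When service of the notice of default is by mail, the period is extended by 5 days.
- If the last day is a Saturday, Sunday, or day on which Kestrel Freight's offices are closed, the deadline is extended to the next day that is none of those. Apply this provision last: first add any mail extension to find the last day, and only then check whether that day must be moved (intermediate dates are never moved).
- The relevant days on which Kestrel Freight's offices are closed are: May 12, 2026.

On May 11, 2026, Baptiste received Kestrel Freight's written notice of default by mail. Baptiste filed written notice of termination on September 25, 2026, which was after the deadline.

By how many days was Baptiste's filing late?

3 months after May 11, 2026 is August 11, 2026.
Service was by mail, adding 5 days: August 11, 2026 + 5 days = August 16, 2026.
August 16, 2026 is Sunday. The next qualifying day is August 17, 2026.
The deadline is August 17, 2026; from August 17, 2026 to September 25, 2026 is 39 days.

39 days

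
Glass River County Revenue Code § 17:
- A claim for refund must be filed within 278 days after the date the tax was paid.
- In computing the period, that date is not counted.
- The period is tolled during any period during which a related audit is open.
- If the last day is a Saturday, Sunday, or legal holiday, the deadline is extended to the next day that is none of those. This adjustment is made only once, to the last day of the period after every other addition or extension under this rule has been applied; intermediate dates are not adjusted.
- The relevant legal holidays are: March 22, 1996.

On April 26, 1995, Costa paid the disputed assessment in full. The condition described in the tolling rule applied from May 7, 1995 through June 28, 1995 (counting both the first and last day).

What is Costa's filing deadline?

March 25, 1996

278 days after April 26, 1995 is January 29, 1996.
From May 7, 1995 through June 28, 1995 inclusive is 53 days; tolling adds 53 days: January 29, 1996 + 53 days = March 22, 1996.
March 22, 1996 is a listed holiday; March 23, 1996 is Saturday; March 24, 1996 is Sunday. The next qualifying day is March 25, 1996.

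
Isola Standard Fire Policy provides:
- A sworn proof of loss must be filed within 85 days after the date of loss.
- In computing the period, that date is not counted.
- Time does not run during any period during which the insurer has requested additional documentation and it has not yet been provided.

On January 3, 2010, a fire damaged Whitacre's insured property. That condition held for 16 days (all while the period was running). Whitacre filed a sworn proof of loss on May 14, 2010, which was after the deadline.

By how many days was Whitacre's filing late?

30 days

85 days after January 3, 2010 is March 29, 2010.
Tolling adds 16 days: March 29, 2010 + 16 days = April 14, 2010.
The deadline is April 14, 2010; from April 14, 2010 to May 14, 2010 is 30 days.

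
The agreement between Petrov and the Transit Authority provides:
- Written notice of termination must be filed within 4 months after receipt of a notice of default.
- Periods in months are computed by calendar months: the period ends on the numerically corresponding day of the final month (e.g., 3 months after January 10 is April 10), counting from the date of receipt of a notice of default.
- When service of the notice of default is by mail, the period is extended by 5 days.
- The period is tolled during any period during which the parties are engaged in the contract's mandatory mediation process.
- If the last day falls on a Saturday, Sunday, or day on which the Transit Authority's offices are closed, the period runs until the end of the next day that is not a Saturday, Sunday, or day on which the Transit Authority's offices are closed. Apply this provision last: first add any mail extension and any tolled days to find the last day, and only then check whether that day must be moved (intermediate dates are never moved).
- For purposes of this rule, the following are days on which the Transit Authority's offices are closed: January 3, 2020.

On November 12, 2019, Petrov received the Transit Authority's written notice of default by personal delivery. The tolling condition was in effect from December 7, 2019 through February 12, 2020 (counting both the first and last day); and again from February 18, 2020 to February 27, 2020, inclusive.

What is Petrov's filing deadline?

May 29, 2020

4 months after November 12, 2019 is March 12, 2020.
Service was not by mail, so no mail extension applies.
From December 7, 2019 through February 12, 2020 inclusive is 68 days; tolling adds 68 days: March 12, 2020 + 68 days = May 19, 2020.
From February 18, 2020 through February 27, 2020 inclusive is 10 days; tolling adds 10 days: May 19, 2020 + 10 days = May 29, 2020.
May 29, 2020 is a Friday and not a day on which the Transit Authority's offices are closed, so no extension applies.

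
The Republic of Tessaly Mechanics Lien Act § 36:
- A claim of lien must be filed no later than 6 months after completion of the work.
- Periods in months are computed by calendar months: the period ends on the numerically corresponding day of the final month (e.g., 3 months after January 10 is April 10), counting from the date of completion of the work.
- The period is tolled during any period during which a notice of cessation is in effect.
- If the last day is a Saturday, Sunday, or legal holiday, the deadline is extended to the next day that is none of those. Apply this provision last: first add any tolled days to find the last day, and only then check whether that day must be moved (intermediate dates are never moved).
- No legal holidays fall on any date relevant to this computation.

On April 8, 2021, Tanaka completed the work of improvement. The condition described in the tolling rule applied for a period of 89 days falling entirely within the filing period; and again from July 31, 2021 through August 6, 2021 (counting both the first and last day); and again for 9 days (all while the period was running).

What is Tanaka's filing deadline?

January 21, 2022

6 months after April 8, 2021 is October 8, 2021.
Tolling adds 89 days: October 8, 2021 + 89 days = January 5, 2022.
From July 31, 2021 through August 6, 2021 inclusive is 7 days; tolling adds 7 days: January 5, 2022 + 7 days = January 12, 2022.
Tolling adds 9 days: January 12, 2022 + 9 days = January 21, 2022.
January 21, 2022 is a Friday and not a legal holiday, so no extension applies.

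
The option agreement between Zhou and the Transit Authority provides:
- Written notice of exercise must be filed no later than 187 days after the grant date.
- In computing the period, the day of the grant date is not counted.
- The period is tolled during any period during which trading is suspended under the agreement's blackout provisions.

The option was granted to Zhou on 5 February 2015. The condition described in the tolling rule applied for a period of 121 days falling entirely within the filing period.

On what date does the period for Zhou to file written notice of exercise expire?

December 10, 2015

187 days after 5 February 2015 is August 11, 2015.
Tolling adds 121 days: August 11, 2015 + 121 days = December 10, 2015.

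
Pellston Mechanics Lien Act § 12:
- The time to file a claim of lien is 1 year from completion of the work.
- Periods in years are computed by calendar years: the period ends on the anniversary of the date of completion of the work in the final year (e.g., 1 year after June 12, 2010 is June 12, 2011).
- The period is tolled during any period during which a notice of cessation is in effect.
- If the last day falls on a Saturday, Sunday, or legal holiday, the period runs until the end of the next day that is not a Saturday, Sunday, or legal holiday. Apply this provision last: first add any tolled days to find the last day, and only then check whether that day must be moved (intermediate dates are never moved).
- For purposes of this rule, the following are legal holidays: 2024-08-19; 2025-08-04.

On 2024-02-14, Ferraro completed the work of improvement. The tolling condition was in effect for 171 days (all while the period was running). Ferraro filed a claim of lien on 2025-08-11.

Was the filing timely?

No

1 year after 2024-02-14 is February 14, 2025.
Tolling adds 171 days: February 14, 2025 + 171 days = August 4, 2025.
August 4, 2025 is a listed holiday. The next qualifying day is August 5, 2025.
The deadline is August 5, 2025; the filing on August 11, 2025 is after that date.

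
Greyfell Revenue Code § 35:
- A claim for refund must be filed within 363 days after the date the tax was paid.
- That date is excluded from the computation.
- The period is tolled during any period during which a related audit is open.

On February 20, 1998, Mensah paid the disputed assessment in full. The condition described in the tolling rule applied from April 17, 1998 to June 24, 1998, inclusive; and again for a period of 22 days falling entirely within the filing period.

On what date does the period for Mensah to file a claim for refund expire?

May 20, 1999

363 days after February 20, 1998 is February 18, 1999.
From April 17, 1998 through June 24, 1998 inclusive is 69 days; tolling adds 69 days: February 18, 1999 + 69 days = April 28, 1999.
Tolling adds 22 days: April 28, 1999 + 22 days = May 20, 1999.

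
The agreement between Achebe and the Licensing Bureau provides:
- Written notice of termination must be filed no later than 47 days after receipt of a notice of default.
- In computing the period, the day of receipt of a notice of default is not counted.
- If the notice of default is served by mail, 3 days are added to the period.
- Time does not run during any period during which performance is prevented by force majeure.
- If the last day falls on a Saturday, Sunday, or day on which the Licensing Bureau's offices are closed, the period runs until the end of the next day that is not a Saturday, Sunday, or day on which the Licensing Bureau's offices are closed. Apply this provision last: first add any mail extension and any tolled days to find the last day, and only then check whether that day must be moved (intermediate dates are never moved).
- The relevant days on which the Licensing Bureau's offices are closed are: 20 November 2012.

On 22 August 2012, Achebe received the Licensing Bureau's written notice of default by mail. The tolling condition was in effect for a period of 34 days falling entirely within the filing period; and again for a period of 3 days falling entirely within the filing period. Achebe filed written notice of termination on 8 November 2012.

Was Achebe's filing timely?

Yes

47 days after 22 August 2012 is October 8, 2012.
Service was by mail, adding 3 days: October 8, 2012 + 3 days = October 11, 2012.
Tolling adds 34 days: October 11, 2012 + 34 days = November 14, 2012.
Tolling adds 3 days: November 14, 2012 + 3 days = November 17, 2012.
November 17, 2012 is Saturday; November 18, 2012 is Sunday. The next qualifying day is November 19, 2012.
The deadline is November 19, 2012; the filing on November 8, 2012 is on or before that date.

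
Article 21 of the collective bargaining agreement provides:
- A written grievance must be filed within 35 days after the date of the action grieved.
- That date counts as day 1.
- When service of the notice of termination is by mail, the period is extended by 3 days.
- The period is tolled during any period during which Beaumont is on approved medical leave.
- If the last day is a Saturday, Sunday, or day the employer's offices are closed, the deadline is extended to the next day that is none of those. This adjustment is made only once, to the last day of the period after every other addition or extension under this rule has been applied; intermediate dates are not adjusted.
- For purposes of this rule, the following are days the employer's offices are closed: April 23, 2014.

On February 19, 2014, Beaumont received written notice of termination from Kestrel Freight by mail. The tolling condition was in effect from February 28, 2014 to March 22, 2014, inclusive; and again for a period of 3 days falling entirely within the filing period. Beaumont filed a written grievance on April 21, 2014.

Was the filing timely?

Counting February 19, 2014 as day 1, day 35 is March 25, 2014.
Service was by mail, adding 3 days: March 25, 2014 + 3 days = March 28, 2014.
From February 28, 2014 through March 22, 2014 inclusive is 23 days; tolling adds 23 days: March 28, 2014 + 23 days = April 20, 2014.
Tolling adds 3 days: April 20, 2014 + 3 days = April 23, 2014.
April 23, 2014 is a listed holiday. The next qualifying day is April 24, 2014.
The deadline is April 24, 2014; the filing on April 21, 2014 is on or before that date.

Yes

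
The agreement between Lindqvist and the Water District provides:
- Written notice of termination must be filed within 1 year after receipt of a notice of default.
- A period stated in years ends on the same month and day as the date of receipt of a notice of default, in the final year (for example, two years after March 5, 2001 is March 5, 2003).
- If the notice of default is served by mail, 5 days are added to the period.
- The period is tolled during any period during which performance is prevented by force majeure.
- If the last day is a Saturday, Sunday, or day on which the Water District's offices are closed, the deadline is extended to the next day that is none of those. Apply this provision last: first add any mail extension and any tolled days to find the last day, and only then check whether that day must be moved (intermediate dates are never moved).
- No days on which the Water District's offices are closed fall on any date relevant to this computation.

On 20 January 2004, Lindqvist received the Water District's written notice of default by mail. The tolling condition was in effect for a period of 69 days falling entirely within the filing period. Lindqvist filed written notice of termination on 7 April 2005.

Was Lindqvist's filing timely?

1 year after 20 January 2004 is January 20, 2005.
Service was by mail, adding 5 days: January 20, 2005 + 5 days = January 25, 2005.
Tolling adds 69 days: January 25, 2005 + 69 days = April 4, 2005.
April 4, 2005 is a Monday and not a day on which the Water District's offices are closed, so no extension applies.
The deadline is April 4, 2005; the filing on April 7, 2005 is after that date.

No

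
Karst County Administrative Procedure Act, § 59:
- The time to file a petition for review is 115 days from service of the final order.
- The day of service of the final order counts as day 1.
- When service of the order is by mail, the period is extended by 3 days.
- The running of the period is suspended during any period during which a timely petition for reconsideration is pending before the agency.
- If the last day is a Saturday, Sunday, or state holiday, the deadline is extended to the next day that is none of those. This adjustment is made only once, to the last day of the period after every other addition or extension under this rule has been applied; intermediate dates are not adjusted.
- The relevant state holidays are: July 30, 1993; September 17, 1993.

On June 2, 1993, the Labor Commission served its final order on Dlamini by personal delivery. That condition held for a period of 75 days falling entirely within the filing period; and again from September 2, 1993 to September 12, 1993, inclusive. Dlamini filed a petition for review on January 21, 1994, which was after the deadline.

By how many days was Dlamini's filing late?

Counting June 2, 1993 as day 1, day 115 is September 24, 1993.
Service was not by mail, so no mail extension applies.
Tolling adds 75 days: September 24, 1993 + 75 days = December 8, 1993.
From September 2, 1993 through September 12, 1993 inclusive is 11 days; tolling adds 11 days: December 8, 1993 + 11 days = December 19, 1993.
December 19, 1993 is Sunday. The next qualifying day is December 20, 1993.
The deadline is December 20, 1993; from December 20, 1993 to January 21, 1994 is 32 days.

32 days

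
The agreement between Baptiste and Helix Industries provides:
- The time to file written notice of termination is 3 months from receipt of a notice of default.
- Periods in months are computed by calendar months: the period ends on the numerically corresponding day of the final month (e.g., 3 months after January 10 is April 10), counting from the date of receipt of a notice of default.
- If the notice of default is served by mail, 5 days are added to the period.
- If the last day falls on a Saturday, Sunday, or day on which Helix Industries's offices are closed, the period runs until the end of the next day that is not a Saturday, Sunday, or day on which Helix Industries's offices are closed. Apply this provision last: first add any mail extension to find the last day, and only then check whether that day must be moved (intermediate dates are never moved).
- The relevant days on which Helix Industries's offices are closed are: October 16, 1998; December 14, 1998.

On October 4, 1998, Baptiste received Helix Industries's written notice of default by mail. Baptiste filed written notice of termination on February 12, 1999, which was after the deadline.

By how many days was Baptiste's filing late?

32 days

3 months after October 4, 1998 is January 4, 1999.
Service was by mail, adding 5 days: January 4, 1999 + 5 days = January 9, 1999.
January 9, 1999 is Saturday; January 10, 1999 is Sunday. The next qualifying day is January 11, 1999.
The deadline is January 11, 1999; from January 11, 1999 to February 12, 1999 is 32 days.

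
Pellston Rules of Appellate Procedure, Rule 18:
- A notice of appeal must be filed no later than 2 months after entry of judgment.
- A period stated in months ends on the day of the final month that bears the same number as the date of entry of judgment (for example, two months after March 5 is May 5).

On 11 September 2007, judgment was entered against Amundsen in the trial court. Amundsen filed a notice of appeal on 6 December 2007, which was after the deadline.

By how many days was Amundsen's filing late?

2 months after 11 September 2007 is November 11, 2007.
The deadline is November 11, 2007; from November 11, 2007 to December 6, 2007 is 25 days.

25 days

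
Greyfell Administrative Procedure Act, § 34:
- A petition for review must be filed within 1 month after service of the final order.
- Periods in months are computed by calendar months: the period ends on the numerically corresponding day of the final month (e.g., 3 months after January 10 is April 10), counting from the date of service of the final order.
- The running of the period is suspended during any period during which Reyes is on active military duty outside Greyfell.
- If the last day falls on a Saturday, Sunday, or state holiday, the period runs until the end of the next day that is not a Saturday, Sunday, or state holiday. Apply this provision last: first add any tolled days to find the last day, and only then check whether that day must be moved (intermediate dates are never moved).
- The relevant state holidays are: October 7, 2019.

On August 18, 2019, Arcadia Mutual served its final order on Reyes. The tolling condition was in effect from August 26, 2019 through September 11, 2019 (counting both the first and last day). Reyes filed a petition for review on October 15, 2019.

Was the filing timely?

No

1 month after August 18, 2019 is September 18, 2019.
From August 26, 2019 through September 11, 2019 inclusive is 17 days; tolling adds 17 days: September 18, 2019 + 17 days = October 5, 2019.
October 5, 2019 is Saturday; October 6, 2019 is Sunday; October 7, 2019 is a listed holiday. The next qualifying day is October 8, 2019.
The deadline is October 8, 2019; the filing on October 15, 2019 is after that date.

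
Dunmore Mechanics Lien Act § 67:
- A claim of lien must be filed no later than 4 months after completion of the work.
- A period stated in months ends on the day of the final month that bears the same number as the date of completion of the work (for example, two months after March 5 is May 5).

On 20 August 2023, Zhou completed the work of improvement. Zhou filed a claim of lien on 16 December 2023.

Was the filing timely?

4 months after 20 August 2023 is December 20, 2023.
The deadline is December 20, 2023; the filing on December 16, 2023 is on or before that date.

Yes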